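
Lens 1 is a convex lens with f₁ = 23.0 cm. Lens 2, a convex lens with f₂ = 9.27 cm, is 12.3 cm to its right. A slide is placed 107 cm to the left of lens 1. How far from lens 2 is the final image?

Lens 1: 1/d_i1 = 1/f₁ − 1/d_o1 = 1/(23.0) − 1/(107) = 0.03413, so d_i1 = 29.30 cm.
The intermediate image is 29.30 cm to the right of lens 1, which lies 17.00 cm to the right of lens 2 — a virtual object — so d_o2 = −17.00 cm.
Lens 2: 1/d_i2 = 1/f₂ − 1/d_o2 = 1/(9.27) − 1/(-17.00) = 0.1667, so d_i2 = 6.00 cm.
The final image is real, 6.00 cm to the right of lens 2 (overall magnification ≈ -0.097).

6.00 cm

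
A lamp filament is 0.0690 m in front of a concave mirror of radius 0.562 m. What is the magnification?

f = R/2 = 0.562/2 = 0.2810 m.
1/d_i = 1/f − 1/d_o = 1/(0.2810) − 1/(0.0690) = -10.93, so d_i = -0.09146 m.
m = −d_i/d_o = −(-0.09146)/(0.0690) = +1.33.
The image is virtual, upright and enlarged, behind the mirror.

m = +1.33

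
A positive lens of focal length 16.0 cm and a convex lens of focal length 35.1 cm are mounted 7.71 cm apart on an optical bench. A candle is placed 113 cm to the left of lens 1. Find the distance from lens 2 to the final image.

8.33 cm

Lens 1: 1/d_i1 = 1/f₁ − 1/d_o1 = 1/(16.0) − 1/(113) = 0.05365, so d_i1 = 18.64 cm.
The intermediate image is 18.64 cm to the right of lens 1, which lies 10.93 cm to the right of lens 2 — a virtual object — so d_o2 = −10.93 cm.
Lens 2: 1/d_i2 = 1/f₂ − 1/d_o2 = 1/(35.1) − 1/(-10.93) = 0.1200, so d_i2 = 8.33 cm.
The final image is real, 8.33 cm to the right of lens 2 (overall magnification ≈ -0.13).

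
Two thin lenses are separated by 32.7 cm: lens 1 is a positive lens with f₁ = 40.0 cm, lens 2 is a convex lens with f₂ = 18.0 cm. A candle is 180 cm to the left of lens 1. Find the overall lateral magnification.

m = -0.140

Lens 1: 1/d_i1 = 1/(40.0) − 1/(180) = 0.01944, so d_i1 = 51.43 cm; m₁ = −d_i1/d_o1 = -0.2857.
d_o2 = 32.7 − (51.43) = -18.73 cm (virtual object).
Lens 2: 1/d_i2 = 1/(18.0) − 1/(-18.73) = 0.1089, so d_i2 = 9.179 cm; m₂ = −d_i2/d_o2 = +0.4901.
m = m₁·m₂ = (-0.2857)(+0.4901) = -0.140.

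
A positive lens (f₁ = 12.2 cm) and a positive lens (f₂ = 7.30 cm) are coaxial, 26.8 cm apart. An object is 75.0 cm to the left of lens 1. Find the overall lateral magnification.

Lens 1: 1/d_i1 = 1/(12.2) − 1/(75.0) = 0.06863, so d_i1 = 14.57 cm; m₁ = −d_i1/d_o1 = -0.1943.
d_o2 = 26.8 − (14.57) = 12.23 cm.
Lens 2: 1/d_i2 = 1/(7.30) − 1/(12.23) = 0.05522, so d_i2 = 18.11 cm; m₂ = −d_i2/d_o2 = -1.481.
m = m₁·m₂ = (-0.1943)(-1.481) = +0.288.

m = +0.288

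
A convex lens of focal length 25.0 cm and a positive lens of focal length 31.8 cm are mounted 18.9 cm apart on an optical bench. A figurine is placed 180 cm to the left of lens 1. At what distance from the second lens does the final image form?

7.68 cm

Lens 1: 1/d_i1 = 1/f₁ − 1/d_o1 = 1/(25.0) − 1/(180) = 0.03444, so d_i1 = 29.03 cm.
The intermediate image is 29.03 cm to the right of lens 1, which lies 10.13 cm to the right of lens 2 — a virtual object — so d_o2 = −10.13 cm.
Lens 2: 1/d_i2 = 1/f₂ − 1/d_o2 = 1/(31.8) − 1/(-10.13) = 0.1302, so d_i2 = 7.68 cm.
The final image is real, 7.68 cm to the right of lens 2 (overall magnification ≈ -0.12).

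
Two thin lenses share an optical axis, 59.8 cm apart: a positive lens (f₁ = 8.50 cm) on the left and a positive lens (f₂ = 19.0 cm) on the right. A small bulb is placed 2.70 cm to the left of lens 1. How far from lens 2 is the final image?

Lens 1: 1/d_i1 = 1/f₁ − 1/d_o1 = 1/(8.50) − 1/(2.70) = -0.2527, so d_i1 = -3.957 cm.
The intermediate image is 3.957 cm to the left of lens 1 (virtual), which is 59.8 − (-3.957) = 63.76 cm to the left of lens 2, so d_o2 = +63.76 cm.
Lens 2: 1/d_i2 = 1/f₂ − 1/d_o2 = 1/(19.0) − 1/(63.76) = 0.03695, so d_i2 = 27.1 cm.
The final image is real, 27.1 cm to the right of lens 2 (overall magnification ≈ -0.62).

27.1 cm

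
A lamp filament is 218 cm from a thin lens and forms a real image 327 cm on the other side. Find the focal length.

f = 131 cm (converging)

Real image ⇒ d_i = +327 cm.
1/f = 1/d_o + 1/d_i = 1/(218) + 1/(327) = 0.007645, so f = 131 cm.
Since f is positive, the thin lens is converging.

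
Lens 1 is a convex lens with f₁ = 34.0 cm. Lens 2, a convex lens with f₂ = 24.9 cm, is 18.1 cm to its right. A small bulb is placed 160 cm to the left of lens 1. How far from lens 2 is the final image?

Lens 1: 1/d_i1 = 1/f₁ − 1/d_o1 = 1/(34.0) − 1/(160) = 0.02316, so d_i1 = 43.17 cm.
The intermediate image is 43.17 cm to the right of lens 1, which lies 25.07 cm to the right of lens 2 — a virtual object — so d_o2 = −25.07 cm.
Lens 2: 1/d_i2 = 1/f₂ − 1/d_o2 = 1/(24.9) − 1/(-25.07) = 0.08005, so d_i2 = 12.5 cm.
The final image is real, 12.5 cm to the right of lens 2 (overall magnification ≈ -0.13).

12.5 cm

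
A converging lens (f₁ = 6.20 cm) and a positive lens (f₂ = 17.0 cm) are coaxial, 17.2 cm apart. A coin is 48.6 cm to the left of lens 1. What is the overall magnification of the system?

m = -0.360

Lens 1: 1/d_i1 = 1/(6.20) − 1/(48.6) = 0.1407, so d_i1 = 7.107 cm; m₁ = −d_i1/d_o1 = -0.1462.
d_o2 = 17.2 − (7.107) = 10.09 cm.
Lens 2: 1/d_i2 = 1/(17.0) − 1/(10.09) = -0.04028, so d_i2 = -24.82 cm; m₂ = −d_i2/d_o2 = +2.460.
m = m₁·m₂ = (-0.1462)(+2.460) = -0.360.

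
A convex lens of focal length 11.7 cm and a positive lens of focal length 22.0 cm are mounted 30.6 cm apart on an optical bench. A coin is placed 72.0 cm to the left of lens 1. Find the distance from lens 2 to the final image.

68.1 cm

Lens 1: 1/d_i1 = 1/f₁ − 1/d_o1 = 1/(11.7) − 1/(72.0) = 0.07158, so d_i1 = 13.97 cm.
The intermediate image is 13.97 cm to the right of lens 1, which is 30.6 − (13.97) = 16.63 cm to the left of lens 2, so d_o2 = +16.63 cm.
Lens 2: 1/d_i2 = 1/f₂ − 1/d_o2 = 1/(22.0) − 1/(16.63) = -0.01468, so d_i2 = -68.1 cm.
The final image is virtual, 68.1 cm to the left of lens 2 (overall magnification ≈ -0.79).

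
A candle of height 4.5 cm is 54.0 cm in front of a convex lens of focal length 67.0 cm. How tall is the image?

1/d_i = 1/f − 1/d_o = 1/(67.00) − 1/(54.0) = -0.003593, so d_i = -278.3 cm.
m = −d_i/d_o = +5.154.
|h_i| = |m|·h_o = 5.154 × 4.5 = 23.2 cm. The image is virtual, upright and enlarged, on the same side as the object.

23.2 cm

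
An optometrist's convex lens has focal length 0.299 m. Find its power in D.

P = 1/f = 1/(0.299 m) = +3.34 D.

P = +3.34 D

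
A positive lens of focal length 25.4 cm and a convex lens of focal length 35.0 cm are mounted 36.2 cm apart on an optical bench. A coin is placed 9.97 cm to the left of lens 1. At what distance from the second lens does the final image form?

Lens 1: 1/d_i1 = 1/f₁ − 1/d_o1 = 1/(25.4) − 1/(9.97) = -0.06093, so d_i1 = -16.41 cm.
The intermediate image is 16.41 cm to the left of lens 1 (virtual), which is 36.2 − (-16.41) = 52.61 cm to the left of lens 2, so d_o2 = +52.61 cm.
Lens 2: 1/d_i2 = 1/f₂ − 1/d_o2 = 1/(35.0) − 1/(52.61) = 0.009564, so d_i2 = 105 cm.
The final image is real, 105 cm to the right of lens 2 (overall magnification ≈ -3.3).

105 cm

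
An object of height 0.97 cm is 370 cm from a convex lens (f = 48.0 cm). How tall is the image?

1/d_i = 1/f − 1/d_o = 1/(48.00) − 1/(370) = 0.01813, so d_i = 55.16 cm.
m = −d_i/d_o = -0.1491.
|h_i| = |m|·h_o = 0.1491 × 0.97 = 0.145 cm. The image is real, inverted and reduced, on the far side of the lens.

0.145 cm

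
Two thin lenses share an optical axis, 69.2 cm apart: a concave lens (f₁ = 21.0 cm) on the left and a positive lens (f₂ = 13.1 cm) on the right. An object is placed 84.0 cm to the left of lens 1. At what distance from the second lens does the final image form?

Lens 1 is diverging, so f₁ = −21.0 cm.
Lens 1: 1/d_i1 = 1/f₁ − 1/d_o1 = 1/(-21.0) − 1/(84.0) = -0.05952, so d_i1 = -16.80 cm.
The intermediate image is 16.80 cm to the left of lens 1 (virtual), which is 69.2 − (-16.80) = 86.00 cm to the left of lens 2, so d_o2 = +86.00 cm.
Lens 2: 1/d_i2 = 1/f₂ − 1/d_o2 = 1/(13.1) − 1/(86.00) = 0.06471, so d_i2 = 15.5 cm.
The final image is real, 15.5 cm to the right of lens 2 (overall magnification ≈ -0.036).

15.5 cm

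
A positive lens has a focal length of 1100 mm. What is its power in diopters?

P = +0.909 D

f = 110 cm = 1.10 m.
P = 1/f = 1/(1.10 m) = +0.909 D.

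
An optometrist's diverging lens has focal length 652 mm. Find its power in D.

P = -1.53 D

For a diverging lens, f = −652 mm.
f = -65.2 cm = -0.652 m.
P = 1/f = 1/(-0.652 m) = -1.53 D.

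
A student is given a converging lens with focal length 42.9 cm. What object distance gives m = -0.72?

m = −d_i/d_o ⇒ d_i = −m·d_o.
1/f = 1/d_o + 1/d_i = 1/d_o − 1/(m·d_o) = (1 − 1/m)/d_o, so d_o = f(1 − 1/m) = (42.90)(1 − 1/(-0.72)) = 102 cm.

102 cm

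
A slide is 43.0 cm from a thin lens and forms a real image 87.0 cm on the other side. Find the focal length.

f = 28.8 cm (converging)

Real image ⇒ d_i = +87.0 cm.
1/f = 1/d_o + 1/d_i = 1/(43.0) + 1/(87.0) = 0.03475, so f = 28.8 cm.
Since f is positive, the thin lens is converging.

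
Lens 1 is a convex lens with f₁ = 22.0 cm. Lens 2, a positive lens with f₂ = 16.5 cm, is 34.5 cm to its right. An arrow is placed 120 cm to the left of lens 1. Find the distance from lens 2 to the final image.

14.0 cm

Lens 1: 1/d_i1 = 1/f₁ − 1/d_o1 = 1/(22.0) − 1/(120) = 0.03712, so d_i1 = 26.94 cm.
The intermediate image is 26.94 cm to the right of lens 1, which is 34.5 − (26.94) = 7.560 cm to the left of lens 2, so d_o2 = +7.560 cm.
Lens 2: 1/d_i2 = 1/f₂ − 1/d_o2 = 1/(16.5) − 1/(7.560) = -0.07167, so d_i2 = -14.0 cm.
The final image is virtual, 14.0 cm to the left of lens 2 (overall magnification ≈ -0.41).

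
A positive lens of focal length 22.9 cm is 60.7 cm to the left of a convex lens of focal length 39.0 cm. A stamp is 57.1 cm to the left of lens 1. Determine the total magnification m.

m = -1.58

Lens 1: 1/d_i1 = 1/(22.9) − 1/(57.1) = 0.02615, so d_i1 = 38.23 cm; m₁ = −d_i1/d_o1 = -0.6695.
d_o2 = 60.7 − (38.23) = 22.47 cm.
Lens 2: 1/d_i2 = 1/(39.0) − 1/(22.47) = -0.01886, so d_i2 = -53.01 cm; m₂ = −d_i2/d_o2 = +2.359.
m = m₁·m₂ = (-0.6695)(+2.359) = -1.58.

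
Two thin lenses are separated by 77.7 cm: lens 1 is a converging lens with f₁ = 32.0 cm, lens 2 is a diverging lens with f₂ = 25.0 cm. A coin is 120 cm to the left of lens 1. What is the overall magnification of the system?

m = -0.154

Lens 1: 1/d_i1 = 1/(32.0) − 1/(120) = 0.02292, so d_i1 = 43.64 cm; m₁ = −d_i1/d_o1 = -0.3637.
d_o2 = 77.7 − (43.64) = 34.06 cm.
f₂ = −25.0 cm (diverging).
Lens 2: 1/d_i2 = 1/(-25.0) − 1/(34.06) = -0.06936, so d_i2 = -14.42 cm; m₂ = −d_i2/d_o2 = +0.4233.
m = m₁·m₂ = (-0.3637)(+0.4233) = -0.154.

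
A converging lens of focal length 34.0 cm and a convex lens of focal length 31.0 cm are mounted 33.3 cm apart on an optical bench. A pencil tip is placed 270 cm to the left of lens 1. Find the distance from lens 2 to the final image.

4.74 cm

Lens 1: 1/d_i1 = 1/f₁ − 1/d_o1 = 1/(34.0) − 1/(270) = 0.02571, so d_i1 = 38.90 cm.
The intermediate image is 38.90 cm to the right of lens 1, which lies 5.600 cm to the right of lens 2 — a virtual object — so d_o2 = −5.600 cm.
Lens 2: 1/d_i2 = 1/f₂ − 1/d_o2 = 1/(31.0) − 1/(-5.600) = 0.2108, so d_i2 = 4.74 cm.
The final image is real, 4.74 cm to the right of lens 2 (overall magnification ≈ -0.12).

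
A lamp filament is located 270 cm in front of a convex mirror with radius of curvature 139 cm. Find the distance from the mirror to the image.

55.3 cm

f = R/2 = 139/2 = 69.50 cm; for a convex mirror, f = -69.50 cm.
Mirror equation: 1/v = 1/f − 1/u = 1/(-69.50) − 1/(270) = -0.01439 − 0.003704 = -0.01809, so v = -55.3 cm.
The image is virtual, upright and reduced, behind the mirror.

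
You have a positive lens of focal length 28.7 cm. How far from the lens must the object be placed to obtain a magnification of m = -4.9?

34.6 cm

m = −d_i/d_o ⇒ d_i = −m·d_o.
1/f = 1/d_o + 1/d_i = 1/d_o − 1/(m·d_o) = (1 − 1/m)/d_o, so d_o = f(1 − 1/m) = (28.70)(1 − 1/(-4.9)) = 34.6 cm.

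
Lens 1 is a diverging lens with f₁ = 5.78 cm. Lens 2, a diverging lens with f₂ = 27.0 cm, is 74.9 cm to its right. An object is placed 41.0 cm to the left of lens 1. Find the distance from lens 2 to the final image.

20.2 cm

Lens 1 is diverging, so f₁ = −5.78 cm.
Lens 1: 1/d_i1 = 1/f₁ − 1/d_o1 = 1/(-5.78) − 1/(41.0) = -0.1974, so d_i1 = -5.066 cm.
The intermediate image is 5.066 cm to the left of lens 1 (virtual), which is 74.9 − (-5.066) = 79.97 cm to the left of lens 2, so d_o2 = +79.97 cm.
Lens 2 is diverging, so f₂ = −27.0 cm.
Lens 2: 1/d_i2 = 1/f₂ − 1/d_o2 = 1/(-27.0) − 1/(79.97) = -0.04954, so d_i2 = -20.2 cm.
The final image is virtual, 20.2 cm to the left of lens 2 (overall magnification ≈ 0.031).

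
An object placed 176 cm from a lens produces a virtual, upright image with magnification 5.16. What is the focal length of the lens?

m = −d_i/d_o ⇒ d_i = −m·d_o = −(+5.16)·(176) = -908.2 cm.
1/f = 1/d_o + 1/d_i = 1/(176) + 1/(-908.2) = 0.004581, so f = 218 cm.
Since f is positive, the lens is converging.

f = 218 cm (converging)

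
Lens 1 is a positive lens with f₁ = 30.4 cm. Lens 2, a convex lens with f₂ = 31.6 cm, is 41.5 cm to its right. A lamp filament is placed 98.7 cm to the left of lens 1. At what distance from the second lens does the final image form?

2.26 cm

Lens 1: 1/d_i1 = 1/f₁ − 1/d_o1 = 1/(30.4) − 1/(98.7) = 0.02276, so d_i1 = 43.93 cm.
The intermediate image is 43.93 cm to the right of lens 1, which lies 2.430 cm to the right of lens 2 — a virtual object — so d_o2 = −2.430 cm.
Lens 2: 1/d_i2 = 1/f₂ − 1/d_o2 = 1/(31.6) − 1/(-2.430) = 0.4432, so d_i2 = 2.26 cm.
The final image is real, 2.26 cm to the right of lens 2 (overall magnification ≈ -0.41).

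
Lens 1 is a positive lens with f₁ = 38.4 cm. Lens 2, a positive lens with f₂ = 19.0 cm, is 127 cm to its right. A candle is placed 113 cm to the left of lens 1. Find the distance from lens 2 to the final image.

26.2 cm

Lens 1: 1/d_i1 = 1/f₁ − 1/d_o1 = 1/(38.4) − 1/(113) = 0.01719, so d_i1 = 58.17 cm.
The intermediate image is 58.17 cm to the right of lens 1, which is 127 − (58.17) = 68.83 cm to the left of lens 2, so d_o2 = +68.83 cm.
Lens 2: 1/d_i2 = 1/f₂ − 1/d_o2 = 1/(19.0) − 1/(68.83) = 0.03810, so d_i2 = 26.2 cm.
The final image is real, 26.2 cm to the right of lens 2 (overall magnification ≈ 0.20).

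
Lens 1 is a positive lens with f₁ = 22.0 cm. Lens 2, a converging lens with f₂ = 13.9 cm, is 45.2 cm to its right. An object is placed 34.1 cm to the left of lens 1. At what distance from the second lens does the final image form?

7.61 cm

Lens 1: 1/d_i1 = 1/f₁ − 1/d_o1 = 1/(22.0) − 1/(34.1) = 0.01613, so d_i1 = 62.00 cm.
The intermediate image is 62.00 cm to the right of lens 1, which lies 16.80 cm to the right of lens 2 — a virtual object — so d_o2 = −16.80 cm.
Lens 2: 1/d_i2 = 1/f₂ − 1/d_o2 = 1/(13.9) − 1/(-16.80) = 0.1315, so d_i2 = 7.61 cm.
The final image is real, 7.61 cm to the right of lens 2 (overall magnification ≈ -0.82).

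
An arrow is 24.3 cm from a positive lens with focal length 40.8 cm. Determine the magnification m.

m = +2.47

1/d_i = 1/f − 1/d_o = 1/(40.80) − 1/(24.3) = -0.01664, so d_i = -60.09 cm.
m = −d_i/d_o = −(-60.09)/(24.3) = +2.47.
The image is virtual, upright and enlarged, on the same side as the object.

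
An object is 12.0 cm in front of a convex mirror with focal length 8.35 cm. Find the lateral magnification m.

m = +0.410

For a convex mirror, f = -8.35 cm.
1/d_i = 1/f − 1/d_o = 1/(-8.350) − 1/(12.0) = -0.2031, so d_i = -4.924 cm.
m = −d_i/d_o = −(-4.924)/(12.0) = +0.410.
The image is virtual, upright and reduced, behind the mirror.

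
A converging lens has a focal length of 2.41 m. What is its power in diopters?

P = +0.415 D

P = 1/f = 1/(2.41 m) = +0.415 D.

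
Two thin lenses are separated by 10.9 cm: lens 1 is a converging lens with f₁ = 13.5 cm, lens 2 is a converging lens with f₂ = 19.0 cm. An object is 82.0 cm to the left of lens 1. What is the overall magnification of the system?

m = -0.154

Lens 1: 1/d_i1 = 1/(13.5) − 1/(82.0) = 0.06188, so d_i1 = 16.16 cm; m₁ = −d_i1/d_o1 = -0.1971.
d_o2 = 10.9 − (16.16) = -5.260 cm (virtual object).
Lens 2: 1/d_i2 = 1/(19.0) − 1/(-5.260) = 0.2427, so d_i2 = 4.120 cm; m₂ = −d_i2/d_o2 = +0.7832.
m = m₁·m₂ = (-0.1971)(+0.7832) = -0.154.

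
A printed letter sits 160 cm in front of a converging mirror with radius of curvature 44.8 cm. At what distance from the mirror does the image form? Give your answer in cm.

26.0 cm

f = R/2 = 44.8/2 = 22.40 cm.
Mirror equation: 1/d_i = 1/f − 1/d_o = 1/(22.40) − 1/(160) = 0.04464 − 0.006250 = 0.03839, so d_i = 26.0 cm.
The image is real, inverted and reduced, in front of the mirror.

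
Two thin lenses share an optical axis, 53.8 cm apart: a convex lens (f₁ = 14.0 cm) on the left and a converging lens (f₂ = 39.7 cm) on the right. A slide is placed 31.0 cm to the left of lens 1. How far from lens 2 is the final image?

Lens 1: 1/d_i1 = 1/f₁ − 1/d_o1 = 1/(14.0) − 1/(31.0) = 0.03917, so d_i1 = 25.53 cm.
The intermediate image is 25.53 cm to the right of lens 1, which is 53.8 − (25.53) = 28.27 cm to the left of lens 2, so d_o2 = +28.27 cm.
Lens 2: 1/d_i2 = 1/f₂ − 1/d_o2 = 1/(39.7) − 1/(28.27) = -0.01018, so d_i2 = -98.2 cm.
The final image is virtual, 98.2 cm to the left of lens 2 (overall magnification ≈ -2.9).

98.2 cm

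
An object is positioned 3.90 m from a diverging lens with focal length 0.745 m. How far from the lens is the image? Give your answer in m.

0.626 m

For a diverging lens, f = -0.745 m.
Thin-lens equation: 1/q = 1/f − 1/p = 1/(-0.7450) − 1/(3.90) = -1.342 − 0.2564 = -1.599, so q = -0.626 m.
The image is virtual, upright and reduced, on the same side as the object.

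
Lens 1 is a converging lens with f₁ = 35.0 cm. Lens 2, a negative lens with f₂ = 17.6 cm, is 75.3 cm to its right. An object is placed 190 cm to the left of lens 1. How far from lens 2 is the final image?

Lens 1: 1/d_i1 = 1/f₁ − 1/d_o1 = 1/(35.0) − 1/(190) = 0.02331, so d_i1 = 42.90 cm.
The intermediate image is 42.90 cm to the right of lens 1, which is 75.3 − (42.90) = 32.40 cm to the left of lens 2, so d_o2 = +32.40 cm.
Lens 2 is diverging, so f₂ = −17.6 cm.
Lens 2: 1/d_i2 = 1/f₂ − 1/d_o2 = 1/(-17.6) − 1/(32.40) = -0.08768, so d_i2 = -11.4 cm.
The final image is virtual, 11.4 cm to the left of lens 2 (overall magnification ≈ -0.079).

11.4 cm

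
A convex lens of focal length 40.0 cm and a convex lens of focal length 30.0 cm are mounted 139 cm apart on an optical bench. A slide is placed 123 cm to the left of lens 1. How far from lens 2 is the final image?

48.1 cm

Lens 1: 1/d_i1 = 1/f₁ − 1/d_o1 = 1/(40.0) − 1/(123) = 0.01687, so d_i1 = 59.28 cm.
The intermediate image is 59.28 cm to the right of lens 1, which is 139 − (59.28) = 79.72 cm to the left of lens 2, so d_o2 = +79.72 cm.
Lens 2: 1/d_i2 = 1/f₂ − 1/d_o2 = 1/(30.0) − 1/(79.72) = 0.02079, so d_i2 = 48.1 cm.
The final image is real, 48.1 cm to the right of lens 2 (overall magnification ≈ 0.29).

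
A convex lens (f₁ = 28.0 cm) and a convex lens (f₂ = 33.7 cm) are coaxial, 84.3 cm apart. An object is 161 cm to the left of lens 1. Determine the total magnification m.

m = +0.425

Lens 1: 1/d_i1 = 1/(28.0) − 1/(161) = 0.02950, so d_i1 = 33.89 cm; m₁ = −d_i1/d_o1 = -0.2105.
d_o2 = 84.3 − (33.89) = 50.41 cm.
Lens 2: 1/d_i2 = 1/(33.7) − 1/(50.41) = 0.009836, so d_i2 = 101.7 cm; m₂ = −d_i2/d_o2 = -2.017.
m = m₁·m₂ = (-0.2105)(-2.017) = +0.425.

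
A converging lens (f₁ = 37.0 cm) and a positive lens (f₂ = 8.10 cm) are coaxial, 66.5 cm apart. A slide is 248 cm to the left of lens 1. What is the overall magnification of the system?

m = +0.0953

Lens 1: 1/d_i1 = 1/(37.0) − 1/(248) = 0.02299, so d_i1 = 43.49 cm; m₁ = −d_i1/d_o1 = -0.1754.
d_o2 = 66.5 − (43.49) = 23.01 cm.
Lens 2: 1/d_i2 = 1/(8.10) − 1/(23.01) = 0.08000, so d_i2 = 12.50 cm; m₂ = −d_i2/d_o2 = -0.5433.
m = m₁·m₂ = (-0.1754)(-0.5433) = +0.0953.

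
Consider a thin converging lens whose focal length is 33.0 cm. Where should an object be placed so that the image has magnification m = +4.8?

26.1 cm

m = −d_i/d_o ⇒ d_i = −m·d_o.
1/f = 1/d_o + 1/d_i = 1/d_o − 1/(m·d_o) = (1 − 1/m)/d_o, so d_o = f(1 − 1/m) = (33.00)(1 − 1/(+4.8)) = 26.1 cm.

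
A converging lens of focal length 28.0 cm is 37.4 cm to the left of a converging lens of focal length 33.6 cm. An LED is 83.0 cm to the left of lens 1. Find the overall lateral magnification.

m = -0.445

Lens 1: 1/d_i1 = 1/(28.0) − 1/(83.0) = 0.02367, so d_i1 = 42.25 cm; m₁ = −d_i1/d_o1 = -0.5090.
d_o2 = 37.4 − (42.25) = -4.850 cm (virtual object).
Lens 2: 1/d_i2 = 1/(33.6) − 1/(-4.850) = 0.2359, so d_i2 = 4.238 cm; m₂ = −d_i2/d_o2 = +0.8739.
m = m₁·m₂ = (-0.5090)(+0.8739) = -0.445.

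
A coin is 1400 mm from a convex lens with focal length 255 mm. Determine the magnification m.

1/d_i = 1/f − 1/d_o = 1/(255.0) − 1/(1400) = 0.003207, so d_i = 311.8 mm.
m = −d_i/d_o = −(311.8)/(1400) = -0.223.
The image is real, inverted and reduced, on the far side of the lens.

m = -0.223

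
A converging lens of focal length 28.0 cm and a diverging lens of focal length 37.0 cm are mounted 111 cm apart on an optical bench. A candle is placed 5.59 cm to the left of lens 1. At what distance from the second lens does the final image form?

28.2 cm

Lens 1: 1/d_i1 = 1/f₁ − 1/d_o1 = 1/(28.0) − 1/(5.59) = -0.1432, so d_i1 = -6.984 cm.
The intermediate image is 6.984 cm to the left of lens 1 (virtual), which is 111 − (-6.984) = 118.0 cm to the left of lens 2, so d_o2 = +118.0 cm.
Lens 2 is diverging, so f₂ = −37.0 cm.
Lens 2: 1/d_i2 = 1/f₂ − 1/d_o2 = 1/(-37.0) − 1/(118.0) = -0.03550, so d_i2 = -28.2 cm.
The final image is virtual, 28.2 cm to the left of lens 2 (overall magnification ≈ 0.30).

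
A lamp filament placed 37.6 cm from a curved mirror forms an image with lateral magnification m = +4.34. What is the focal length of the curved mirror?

m = −d_i/d_o ⇒ d_i = −m·d_o = −(+4.34)·(37.6) = -163.2 cm.
1/f = 1/d_o + 1/d_i = 1/(37.6) + 1/(-163.2) = 0.02047, so f = 48.9 cm.
Since f is positive, the curved mirror is concave.

f = 48.9 cm (concave)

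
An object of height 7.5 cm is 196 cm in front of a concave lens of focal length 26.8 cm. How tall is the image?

0.902 cm

For a concave lens, f = -26.8 cm.
1/d_i = 1/f − 1/d_o = 1/(-26.80) − 1/(196) = -0.04242, so d_i = -23.58 cm.
m = −d_i/d_o = +0.1203.
|h_i| = |m|·h_o = 0.1203 × 7.5 = 0.902 cm. The image is virtual, upright and reduced, on the same side as the object.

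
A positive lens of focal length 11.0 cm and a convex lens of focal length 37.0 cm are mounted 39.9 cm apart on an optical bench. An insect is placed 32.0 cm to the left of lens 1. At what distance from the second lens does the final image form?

Lens 1: 1/d_i1 = 1/f₁ − 1/d_o1 = 1/(11.0) − 1/(32.0) = 0.05966, so d_i1 = 16.76 cm.
The intermediate image is 16.76 cm to the right of lens 1, which is 39.9 − (16.76) = 23.14 cm to the left of lens 2, so d_o2 = +23.14 cm.
Lens 2: 1/d_i2 = 1/f₂ − 1/d_o2 = 1/(37.0) − 1/(23.14) = -0.01619, so d_i2 = -61.8 cm.
The final image is virtual, 61.8 cm to the left of lens 2 (overall magnification ≈ -1.4).

61.8 cm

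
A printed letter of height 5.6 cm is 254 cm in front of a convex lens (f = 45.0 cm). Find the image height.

1/d_i = 1/f − 1/d_o = 1/(45.00) − 1/(254) = 0.01829, so d_i = 54.69 cm.
m = −d_i/d_o = -0.2153.
|h_i| = |m|·h_o = 0.2153 × 5.6 = 1.21 cm. The image is real, inverted and reduced, on the far side of the lens.

1.21 cm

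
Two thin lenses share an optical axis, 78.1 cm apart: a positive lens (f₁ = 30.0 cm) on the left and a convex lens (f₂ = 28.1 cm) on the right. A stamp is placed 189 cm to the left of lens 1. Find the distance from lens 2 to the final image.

Lens 1: 1/d_i1 = 1/f₁ − 1/d_o1 = 1/(30.0) − 1/(189) = 0.02804, so d_i1 = 35.66 cm.
The intermediate image is 35.66 cm to the right of lens 1, which is 78.1 − (35.66) = 42.44 cm to the left of lens 2, so d_o2 = +42.44 cm.
Lens 2: 1/d_i2 = 1/f₂ − 1/d_o2 = 1/(28.1) − 1/(42.44) = 0.01202, so d_i2 = 83.2 cm.
The final image is real, 83.2 cm to the right of lens 2 (overall magnification ≈ 0.37).

83.2 cm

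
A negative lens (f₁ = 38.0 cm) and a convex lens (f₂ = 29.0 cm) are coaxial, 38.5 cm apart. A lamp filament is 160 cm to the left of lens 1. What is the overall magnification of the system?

f₁ = −38.0 cm (diverging).
Lens 1: 1/d_i1 = 1/(-38.0) − 1/(160) = -0.03257, so d_i1 = -30.71 cm; m₁ = −d_i1/d_o1 = +0.1919.
d_o2 = 38.5 − (-30.71) = 69.21 cm.
Lens 2: 1/d_i2 = 1/(29.0) − 1/(69.21) = 0.02003, so d_i2 = 49.92 cm; m₂ = −d_i2/d_o2 = -0.7212.
m = m₁·m₂ = (+0.1919)(-0.7212) = -0.138.

m = -0.138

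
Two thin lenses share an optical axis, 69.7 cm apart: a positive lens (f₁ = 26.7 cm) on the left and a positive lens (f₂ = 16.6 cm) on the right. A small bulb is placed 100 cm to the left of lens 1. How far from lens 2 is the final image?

33.1 cm

Lens 1: 1/d_i1 = 1/f₁ − 1/d_o1 = 1/(26.7) − 1/(100) = 0.02745, so d_i1 = 36.43 cm.
The intermediate image is 36.43 cm to the right of lens 1, which is 69.7 − (36.43) = 33.27 cm to the left of lens 2, so d_o2 = +33.27 cm.
Lens 2: 1/d_i2 = 1/f₂ − 1/d_o2 = 1/(16.6) − 1/(33.27) = 0.03018, so d_i2 = 33.1 cm.
The final image is real, 33.1 cm to the right of lens 2 (overall magnification ≈ 0.36).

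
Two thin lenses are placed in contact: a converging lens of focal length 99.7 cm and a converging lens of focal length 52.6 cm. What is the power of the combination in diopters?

P₁ = 1/f₁ = 1/(0.997 m) = +1.003 D; P₂ = 1/f₂ = 1/(0.526 m) = +1.901 D.
For thin lenses in contact, P = P₁ + P₂ = (+1.003) + (+1.901) = +2.90 D.

P = +2.90 D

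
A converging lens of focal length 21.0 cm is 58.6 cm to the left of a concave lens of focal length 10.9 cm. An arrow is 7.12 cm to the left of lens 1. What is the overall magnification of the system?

m = +0.205

Lens 1: 1/d_i1 = 1/(21.0) − 1/(7.12) = -0.09283, so d_i1 = -10.77 cm; m₁ = −d_i1/d_o1 = +1.513.
d_o2 = 58.6 − (-10.77) = 69.37 cm.
f₂ = −10.9 cm (diverging).
Lens 2: 1/d_i2 = 1/(-10.9) − 1/(69.37) = -0.1062, so d_i2 = -9.420 cm; m₂ = −d_i2/d_o2 = +0.1358.
m = m₁·m₂ = (+1.513)(+0.1358) = +0.205.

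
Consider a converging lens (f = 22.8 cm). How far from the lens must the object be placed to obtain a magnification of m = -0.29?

m = −d_i/d_o ⇒ d_i = −m·d_o.
1/f = 1/d_o + 1/d_i = 1/d_o − 1/(m·d_o) = (1 − 1/m)/d_o, so d_o = f(1 − 1/m) = (22.80)(1 − 1/(-0.29)) = 101 cm.

101 cm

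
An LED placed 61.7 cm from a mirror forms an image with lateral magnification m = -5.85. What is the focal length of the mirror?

m = −d_i/d_o ⇒ d_i = −m·d_o = −(-5.85)·(61.7) = 360.9 cm.
1/f = 1/d_o + 1/d_i = 1/(61.7) + 1/(360.9) = 0.01898, so f = 52.7 cm.
Since f is positive, the mirror is concave.

f = 52.7 cm (concave)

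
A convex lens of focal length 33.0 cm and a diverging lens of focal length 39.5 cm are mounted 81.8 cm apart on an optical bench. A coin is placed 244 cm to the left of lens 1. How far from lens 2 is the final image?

Lens 1: 1/d_i1 = 1/f₁ − 1/d_o1 = 1/(33.0) − 1/(244) = 0.02620, so d_i1 = 38.16 cm.
The intermediate image is 38.16 cm to the right of lens 1, which is 81.8 − (38.16) = 43.64 cm to the left of lens 2, so d_o2 = +43.64 cm.
Lens 2 is diverging, so f₂ = −39.5 cm.
Lens 2: 1/d_i2 = 1/f₂ − 1/d_o2 = 1/(-39.5) − 1/(43.64) = -0.04823, so d_i2 = -20.7 cm.
The final image is virtual, 20.7 cm to the left of lens 2 (overall magnification ≈ -0.074).

20.7 cm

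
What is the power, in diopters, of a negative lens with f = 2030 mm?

P = -0.493 D

For a negative lens, f = −2030 mm.
f = -203 cm = -2.03 m.
P = 1/f = 1/(-2.03 m) = -0.493 D.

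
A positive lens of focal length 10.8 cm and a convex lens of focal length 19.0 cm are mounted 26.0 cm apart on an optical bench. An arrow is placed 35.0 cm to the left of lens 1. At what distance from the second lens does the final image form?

Lens 1: 1/d_i1 = 1/f₁ − 1/d_o1 = 1/(10.8) − 1/(35.0) = 0.06402, so d_i1 = 15.62 cm.
The intermediate image is 15.62 cm to the right of lens 1, which is 26.0 − (15.62) = 10.38 cm to the left of lens 2, so d_o2 = +10.38 cm.
Lens 2: 1/d_i2 = 1/f₂ − 1/d_o2 = 1/(19.0) − 1/(10.38) = -0.04371, so d_i2 = -22.9 cm.
The final image is virtual, 22.9 cm to the left of lens 2 (overall magnification ≈ -0.98).

22.9 cm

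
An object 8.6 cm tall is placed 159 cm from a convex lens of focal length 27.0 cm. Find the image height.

1/d_i = 1/f − 1/d_o = 1/(27.00) − 1/(159) = 0.03075, so d_i = 32.52 cm.
m = −d_i/d_o = -0.2045.
|h_i| = |m|·h_o = 0.2045 × 8.6 = 1.76 cm. The image is real, inverted and reduced, on the far side of the lens.

1.76 cm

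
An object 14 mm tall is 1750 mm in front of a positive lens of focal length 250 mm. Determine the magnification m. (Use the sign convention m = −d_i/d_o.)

m = -0.167

1/d_i = 1/f − 1/d_o = 1/(250.0) − 1/(1750) = 0.003429, so d_i = 291.7 mm.
m = −d_i/d_o = −(291.7)/(1750) = -0.167.
The image is real, inverted and reduced, on the far side of the lens.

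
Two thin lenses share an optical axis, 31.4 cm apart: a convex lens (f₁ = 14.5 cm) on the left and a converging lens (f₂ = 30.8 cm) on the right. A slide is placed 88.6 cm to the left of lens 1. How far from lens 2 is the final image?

Lens 1: 1/d_i1 = 1/f₁ − 1/d_o1 = 1/(14.5) − 1/(88.6) = 0.05768, so d_i1 = 17.34 cm.
The intermediate image is 17.34 cm to the right of lens 1, which is 31.4 − (17.34) = 14.06 cm to the left of lens 2, so d_o2 = +14.06 cm.
Lens 2: 1/d_i2 = 1/f₂ − 1/d_o2 = 1/(30.8) − 1/(14.06) = -0.03866, so d_i2 = -25.9 cm.
The final image is virtual, 25.9 cm to the left of lens 2 (overall magnification ≈ -0.36).

25.9 cm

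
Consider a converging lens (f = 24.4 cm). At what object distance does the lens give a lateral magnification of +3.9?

m = −d_i/d_o ⇒ d_i = −m·d_o.
1/f = 1/d_o + 1/d_i = 1/d_o − 1/(m·d_o) = (1 − 1/m)/d_o, so d_o = f(1 − 1/m) = (24.40)(1 − 1/(+3.9)) = 18.1 cm.

18.1 cm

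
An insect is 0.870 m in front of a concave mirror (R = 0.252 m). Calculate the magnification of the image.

f = R/2 = 0.252/2 = 0.1260 m.
1/d_i = 1/f − 1/d_o = 1/(0.1260) − 1/(0.870) = 6.787, so d_i = 0.1473 m.
m = −d_i/d_o = −(0.1473)/(0.870) = -0.169.
The image is real, inverted and reduced, in front of the mirror.

m = -0.169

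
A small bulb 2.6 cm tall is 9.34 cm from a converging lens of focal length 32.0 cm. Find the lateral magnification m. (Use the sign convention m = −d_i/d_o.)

1/d_i = 1/f − 1/d_o = 1/(32.00) − 1/(9.34) = -0.07582, so d_i = -13.19 cm.
m = −d_i/d_o = −(-13.19)/(9.34) = +1.41.
The image is virtual, upright and enlarged, on the same side as the object.

m = +1.41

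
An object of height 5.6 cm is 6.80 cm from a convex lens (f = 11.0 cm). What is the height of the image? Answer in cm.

1/d_i = 1/f − 1/d_o = 1/(11.00) − 1/(6.80) = -0.05615, so d_i = -17.81 cm.
m = −d_i/d_o = +2.619.
|h_i| = |m|·h_o = 2.619 × 5.6 = 14.7 cm. The image is virtual, upright and enlarged, on the same side as the object.

14.7 cm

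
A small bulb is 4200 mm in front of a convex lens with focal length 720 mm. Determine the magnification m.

1/d_i = 1/f − 1/d_o = 1/(720.0) − 1/(4200) = 0.001151, so d_i = 869.0 mm.
m = −d_i/d_o = −(869.0)/(4200) = -0.207.
The image is real, inverted and reduced, on the far side of the lens.

m = -0.207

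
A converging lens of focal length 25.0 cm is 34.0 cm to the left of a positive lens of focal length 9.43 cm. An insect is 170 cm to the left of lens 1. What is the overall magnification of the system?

Lens 1: 1/d_i1 = 1/(25.0) − 1/(170) = 0.03412, so d_i1 = 29.31 cm; m₁ = −d_i1/d_o1 = -0.1724.
d_o2 = 34.0 − (29.31) = 4.690 cm.
Lens 2: 1/d_i2 = 1/(9.43) − 1/(4.690) = -0.1072, so d_i2 = -9.331 cm; m₂ = −d_i2/d_o2 = +1.989.
m = m₁·m₂ = (-0.1724)(+1.989) = -0.343.

m = -0.343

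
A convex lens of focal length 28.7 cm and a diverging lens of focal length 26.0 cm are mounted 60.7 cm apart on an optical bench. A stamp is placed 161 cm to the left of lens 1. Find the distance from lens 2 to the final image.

12.9 cm

Lens 1: 1/d_i1 = 1/f₁ − 1/d_o1 = 1/(28.7) − 1/(161) = 0.02863, so d_i1 = 34.93 cm.
The intermediate image is 34.93 cm to the right of lens 1, which is 60.7 − (34.93) = 25.77 cm to the left of lens 2, so d_o2 = +25.77 cm.
Lens 2 is diverging, so f₂ = −26.0 cm.
Lens 2: 1/d_i2 = 1/f₂ − 1/d_o2 = 1/(-26.0) − 1/(25.77) = -0.07727, so d_i2 = -12.9 cm.
The final image is virtual, 12.9 cm to the left of lens 2 (overall magnification ≈ -0.11).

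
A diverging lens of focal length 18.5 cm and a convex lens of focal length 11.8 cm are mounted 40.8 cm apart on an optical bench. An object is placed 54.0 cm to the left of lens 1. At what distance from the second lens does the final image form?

Lens 1 is diverging, so f₁ = −18.5 cm.
Lens 1: 1/d_i1 = 1/f₁ − 1/d_o1 = 1/(-18.5) − 1/(54.0) = -0.07257, so d_i1 = -13.78 cm.
The intermediate image is 13.78 cm to the left of lens 1 (virtual), which is 40.8 − (-13.78) = 54.58 cm to the left of lens 2, so d_o2 = +54.58 cm.
Lens 2: 1/d_i2 = 1/f₂ − 1/d_o2 = 1/(11.8) − 1/(54.58) = 0.06642, so d_i2 = 15.1 cm.
The final image is real, 15.1 cm to the right of lens 2 (overall magnification ≈ -0.070).

15.1 cm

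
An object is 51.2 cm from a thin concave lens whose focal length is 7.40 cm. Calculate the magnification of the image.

For a concave lens, f = -7.40 cm.
1/d_i = 1/f − 1/d_o = 1/(-7.400) − 1/(51.2) = -0.1547, so d_i = -6.466 cm.
m = −d_i/d_o = −(-6.466)/(51.2) = +0.126.
The image is virtual, upright and reduced, on the same side as the object.

m = +0.126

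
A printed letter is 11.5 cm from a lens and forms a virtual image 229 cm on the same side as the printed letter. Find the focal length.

Virtual image ⇒ d_i = −229 cm.
1/f = 1/d_o + 1/d_i = 1/(11.5) + 1/(-229) = 0.08259, so f = 12.1 cm.
Since f is positive, the lens is converging.

f = 12.1 cm (converging)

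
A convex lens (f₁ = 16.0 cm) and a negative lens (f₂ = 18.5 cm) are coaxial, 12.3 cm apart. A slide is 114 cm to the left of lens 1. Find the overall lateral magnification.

m = -0.248

Lens 1: 1/d_i1 = 1/(16.0) − 1/(114) = 0.05373, so d_i1 = 18.61 cm; m₁ = −d_i1/d_o1 = -0.1632.
d_o2 = 12.3 − (18.61) = -6.310 cm (virtual object).
f₂ = −18.5 cm (diverging).
Lens 2: 1/d_i2 = 1/(-18.5) − 1/(-6.310) = 0.1044, so d_i2 = 9.576 cm; m₂ = −d_i2/d_o2 = +1.518.
m = m₁·m₂ = (-0.1632)(+1.518) = -0.248.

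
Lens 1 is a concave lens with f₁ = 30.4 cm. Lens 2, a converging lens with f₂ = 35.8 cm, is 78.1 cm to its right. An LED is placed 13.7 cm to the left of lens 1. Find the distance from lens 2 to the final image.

Lens 1 is diverging, so f₁ = −30.4 cm.
Lens 1: 1/d_i1 = 1/f₁ − 1/d_o1 = 1/(-30.4) − 1/(13.7) = -0.1059, so d_i1 = -9.444 cm.
The intermediate image is 9.444 cm to the left of lens 1 (virtual), which is 78.1 − (-9.444) = 87.54 cm to the left of lens 2, so d_o2 = +87.54 cm.
Lens 2: 1/d_i2 = 1/f₂ − 1/d_o2 = 1/(35.8) − 1/(87.54) = 0.01651, so d_i2 = 60.6 cm.
The final image is real, 60.6 cm to the right of lens 2 (overall magnification ≈ -0.48).

60.6 cm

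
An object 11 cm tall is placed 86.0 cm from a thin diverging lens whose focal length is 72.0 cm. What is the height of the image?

5.01 cm

For a diverging lens, f = -72.0 cm.
1/d_i = 1/f − 1/d_o = 1/(-72.00) − 1/(86.0) = -0.02552, so d_i = -39.19 cm.
m = −d_i/d_o = +0.4557.
|h_i| = |m|·h_o = 0.4557 × 11 = 5.01 cm. The image is virtual, upright and reduced, on the same side as the object.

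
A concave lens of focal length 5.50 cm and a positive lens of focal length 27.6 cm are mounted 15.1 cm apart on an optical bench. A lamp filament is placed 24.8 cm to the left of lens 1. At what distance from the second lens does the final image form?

Lens 1 is diverging, so f₁ = −5.50 cm.
Lens 1: 1/d_i1 = 1/f₁ − 1/d_o1 = 1/(-5.50) − 1/(24.8) = -0.2221, so d_i1 = -4.502 cm.
The intermediate image is 4.502 cm to the left of lens 1 (virtual), which is 15.1 − (-4.502) = 19.60 cm to the left of lens 2, so d_o2 = +19.60 cm.
Lens 2: 1/d_i2 = 1/f₂ − 1/d_o2 = 1/(27.6) − 1/(19.60) = -0.01479, so d_i2 = -67.6 cm.
The final image is virtual, 67.6 cm to the left of lens 2 (overall magnification ≈ 0.63).

67.6 cm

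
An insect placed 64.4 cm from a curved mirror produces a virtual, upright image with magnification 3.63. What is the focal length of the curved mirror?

f = 88.9 cm (concave)

m = −d_i/d_o ⇒ d_i = −m·d_o = −(+3.63)·(64.4) = -233.8 cm.
1/f = 1/d_o + 1/d_i = 1/(64.4) + 1/(-233.8) = 0.01125, so f = 88.9 cm.
Since f is positive, the curved mirror is concave.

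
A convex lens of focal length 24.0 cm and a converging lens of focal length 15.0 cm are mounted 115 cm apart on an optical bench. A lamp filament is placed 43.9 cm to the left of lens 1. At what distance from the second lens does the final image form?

Lens 1: 1/d_i1 = 1/f₁ − 1/d_o1 = 1/(24.0) − 1/(43.9) = 0.01889, so d_i1 = 52.94 cm.
The intermediate image is 52.94 cm to the right of lens 1, which is 115 − (52.94) = 62.06 cm to the left of lens 2, so d_o2 = +62.06 cm.
Lens 2: 1/d_i2 = 1/f₂ − 1/d_o2 = 1/(15.0) − 1/(62.06) = 0.05055, so d_i2 = 19.8 cm.
The final image is real, 19.8 cm to the right of lens 2 (overall magnification ≈ 0.38).

19.8 cm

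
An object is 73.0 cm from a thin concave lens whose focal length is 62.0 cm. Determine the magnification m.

For a concave lens, f = -62.0 cm.
1/d_i = 1/f − 1/d_o = 1/(-62.00) − 1/(73.0) = -0.02983, so d_i = -33.53 cm.
m = −d_i/d_o = −(-33.53)/(73.0) = +0.459.
The image is virtual, upright and reduced, on the same side as the object.

m = +0.459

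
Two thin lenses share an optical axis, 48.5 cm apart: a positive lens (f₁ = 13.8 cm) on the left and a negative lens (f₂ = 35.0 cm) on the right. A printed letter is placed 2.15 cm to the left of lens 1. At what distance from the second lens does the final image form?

Lens 1: 1/d_i1 = 1/f₁ − 1/d_o1 = 1/(13.8) − 1/(2.15) = -0.3927, so d_i1 = -2.547 cm.
The intermediate image is 2.547 cm to the left of lens 1 (virtual), which is 48.5 − (-2.547) = 51.05 cm to the left of lens 2, so d_o2 = +51.05 cm.
Lens 2 is diverging, so f₂ = −35.0 cm.
Lens 2: 1/d_i2 = 1/f₂ − 1/d_o2 = 1/(-35.0) − 1/(51.05) = -0.04816, so d_i2 = -20.8 cm.
The final image is virtual, 20.8 cm to the left of lens 2 (overall magnification ≈ 0.48).

20.8 cm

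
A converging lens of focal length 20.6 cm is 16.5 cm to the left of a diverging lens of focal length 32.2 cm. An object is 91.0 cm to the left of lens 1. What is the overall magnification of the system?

Lens 1: 1/d_i1 = 1/(20.6) − 1/(91.0) = 0.03755, so d_i1 = 26.63 cm; m₁ = −d_i1/d_o1 = -0.2926.
d_o2 = 16.5 − (26.63) = -10.13 cm (virtual object).
f₂ = −32.2 cm (diverging).
Lens 2: 1/d_i2 = 1/(-32.2) − 1/(-10.13) = 0.06766, so d_i2 = 14.78 cm; m₂ = −d_i2/d_o2 = +1.459.
m = m₁·m₂ = (-0.2926)(+1.459) = -0.427.

m = -0.427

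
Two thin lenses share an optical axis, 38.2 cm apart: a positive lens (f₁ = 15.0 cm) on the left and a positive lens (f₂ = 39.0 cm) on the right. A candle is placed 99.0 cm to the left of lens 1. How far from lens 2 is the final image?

43.3 cm

Lens 1: 1/d_i1 = 1/f₁ − 1/d_o1 = 1/(15.0) − 1/(99.0) = 0.05657, so d_i1 = 17.68 cm.
The intermediate image is 17.68 cm to the right of lens 1, which is 38.2 − (17.68) = 20.52 cm to the left of lens 2, so d_o2 = +20.52 cm.
Lens 2: 1/d_i2 = 1/f₂ − 1/d_o2 = 1/(39.0) − 1/(20.52) = -0.02309, so d_i2 = -43.3 cm.
The final image is virtual, 43.3 cm to the left of lens 2 (overall magnification ≈ -0.38).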